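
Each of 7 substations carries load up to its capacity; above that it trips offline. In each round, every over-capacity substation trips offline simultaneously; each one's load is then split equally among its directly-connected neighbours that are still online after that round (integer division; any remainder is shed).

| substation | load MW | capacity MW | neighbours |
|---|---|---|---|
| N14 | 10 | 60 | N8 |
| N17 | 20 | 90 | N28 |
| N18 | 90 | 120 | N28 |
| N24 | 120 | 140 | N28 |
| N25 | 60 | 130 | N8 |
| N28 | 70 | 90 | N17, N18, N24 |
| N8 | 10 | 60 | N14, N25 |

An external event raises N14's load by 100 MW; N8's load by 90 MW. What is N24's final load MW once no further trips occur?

120

Round 1 — N14 at 110 > 60; N8 at 100 > 60. N14, N8 trip offline.
  N14 sheds 110 MW: no online neighbours, lost.
  N8 sheds 100 MW to N25: 100 each.
    N25: 60+100 = 160 > 130
Round 2 — N25 trips offline.
  N25 sheds 160 MW: no online neighbours, lost.
No further trips.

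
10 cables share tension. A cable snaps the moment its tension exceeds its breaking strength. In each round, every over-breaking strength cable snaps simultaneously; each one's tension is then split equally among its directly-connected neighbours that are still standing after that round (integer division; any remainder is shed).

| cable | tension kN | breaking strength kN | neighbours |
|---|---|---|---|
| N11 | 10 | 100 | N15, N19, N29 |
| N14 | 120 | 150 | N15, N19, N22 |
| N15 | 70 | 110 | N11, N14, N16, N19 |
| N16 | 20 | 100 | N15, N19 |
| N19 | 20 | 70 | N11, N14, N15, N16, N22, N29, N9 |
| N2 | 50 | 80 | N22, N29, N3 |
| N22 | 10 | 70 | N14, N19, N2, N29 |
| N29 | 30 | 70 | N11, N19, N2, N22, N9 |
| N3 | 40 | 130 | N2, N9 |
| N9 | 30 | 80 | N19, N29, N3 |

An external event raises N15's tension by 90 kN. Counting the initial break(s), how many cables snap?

Round 1 — N15 at 160 > 110. N15 snaps.
  N15 sheds 160 kN to N11, N14, N16, N19: 40 each.
    N11: 10+40 = 50 ≤ 100
    N14: 120+40 = 160 > 150
    N16: 20+40 = 60 ≤ 100
    N19: 20+40 = 60 ≤ 70
Round 2 — N14 snaps.
  N14 sheds 160 kN to N19, N22: 80 each.
    N19: 60+80 = 140 > 70
    N22: 10+80 = 90 > 70
Round 3 — N19, N22 snap.
  N19 sheds 140 kN to N11, N16, N29, N9: 35 each.
    N11: 50+35 = 85 ≤ 100
    N16: 60+35 = 95 ≤ 100
    N29: 30+35 = 65 ≤ 70
    N9: 30+35 = 65 ≤ 80
  N22 sheds 90 kN to N2, N29: 45 each.
    N2: 50+45 = 95 > 80
    N29: 65+45 = 110 > 70
Round 4 — N2, N29 snap.
  N2 sheds 95 kN to N3: 95 each.
    N3: 40+95 = 135 > 130
  N29 sheds 110 kN to N11, N9: 55 each.
    N11: 85+55 = 140 > 100
    N9: 65+55 = 120 > 80
Round 5 — N11, N3, N9 snap.
  N11 sheds 140 kN: no online neighbours, lost.
  N3 sheds 135 kN: no online neighbours, lost.
  N9 sheds 120 kN: no online neighbours, lost.
No further breaks.

9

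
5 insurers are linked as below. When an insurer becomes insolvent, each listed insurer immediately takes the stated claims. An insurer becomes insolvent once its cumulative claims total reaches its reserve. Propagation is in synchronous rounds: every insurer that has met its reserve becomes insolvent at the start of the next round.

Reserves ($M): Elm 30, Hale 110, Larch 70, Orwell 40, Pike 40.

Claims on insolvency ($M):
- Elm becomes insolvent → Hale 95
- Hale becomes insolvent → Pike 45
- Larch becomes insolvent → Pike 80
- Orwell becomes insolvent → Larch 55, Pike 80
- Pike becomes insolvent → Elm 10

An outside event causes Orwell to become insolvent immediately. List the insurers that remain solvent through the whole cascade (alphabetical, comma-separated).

Elm, Hale, Larch

Round 1 — Orwell becomes insolvent (initial).
  Larch: +55 → 55 < 70
  Pike: +80 → 80 ≥ 40
Round 2 — Pike becomes insolvent.
  Elm: +10 → 10 < 30
No further insolvencies.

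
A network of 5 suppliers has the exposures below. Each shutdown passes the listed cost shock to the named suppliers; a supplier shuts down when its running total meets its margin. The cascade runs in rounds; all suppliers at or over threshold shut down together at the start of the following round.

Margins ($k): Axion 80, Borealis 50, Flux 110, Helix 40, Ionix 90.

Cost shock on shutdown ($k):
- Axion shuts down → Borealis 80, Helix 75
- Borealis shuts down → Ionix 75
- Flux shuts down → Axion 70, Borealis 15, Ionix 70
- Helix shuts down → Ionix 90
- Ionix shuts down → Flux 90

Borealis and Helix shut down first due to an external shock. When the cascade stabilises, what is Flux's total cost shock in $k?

90

Round 1 — Borealis, Helix shut down (initial).
  Ionix: +75+90 → 165 ≥ 90
Round 2 — Ionix shuts down.
  Flux: +90 → 90 < 110
No further shutdowns.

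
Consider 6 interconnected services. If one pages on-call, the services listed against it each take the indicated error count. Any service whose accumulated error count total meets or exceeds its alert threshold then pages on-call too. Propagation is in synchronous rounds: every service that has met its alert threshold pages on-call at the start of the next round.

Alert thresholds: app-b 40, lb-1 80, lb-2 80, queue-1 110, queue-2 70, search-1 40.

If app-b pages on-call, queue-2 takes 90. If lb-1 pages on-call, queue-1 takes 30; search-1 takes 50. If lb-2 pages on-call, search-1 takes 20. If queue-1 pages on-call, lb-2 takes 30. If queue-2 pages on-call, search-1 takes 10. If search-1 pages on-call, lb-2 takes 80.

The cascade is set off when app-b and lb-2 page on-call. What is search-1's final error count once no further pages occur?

30

Round 1 — app-b, lb-2 page on-call (initial).
  queue-2: +90 → 90 ≥ 70
  search-1: +20 → 20 < 40
Round 2 — queue-2 pages on-call.
  search-1: +10 → 30 < 40
No further pages.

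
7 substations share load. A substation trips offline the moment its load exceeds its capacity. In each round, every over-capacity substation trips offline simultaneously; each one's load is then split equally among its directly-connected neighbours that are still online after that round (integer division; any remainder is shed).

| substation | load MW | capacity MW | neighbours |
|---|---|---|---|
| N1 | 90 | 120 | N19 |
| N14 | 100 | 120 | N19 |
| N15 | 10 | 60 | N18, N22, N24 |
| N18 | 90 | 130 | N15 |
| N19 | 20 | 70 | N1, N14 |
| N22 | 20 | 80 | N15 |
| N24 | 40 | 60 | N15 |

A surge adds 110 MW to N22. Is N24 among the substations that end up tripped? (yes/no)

Round 1 — N22 at 130 > 80. N22 trips offline.
  N22 sheds 130 MW to N15: 130 each.
    N15: 10+130 = 140 > 60
Round 2 — N15 trips offline.
  N15 sheds 140 MW to N18, N24: 70 each.
    N18: 90+70 = 160 > 130
    N24: 40+70 = 110 > 60
Round 3 — N18, N24 trip offline.
  N18 sheds 160 MW: no online neighbours, lost.
  N24 sheds 110 MW: no online neighbours, lost.
No further trips.

yes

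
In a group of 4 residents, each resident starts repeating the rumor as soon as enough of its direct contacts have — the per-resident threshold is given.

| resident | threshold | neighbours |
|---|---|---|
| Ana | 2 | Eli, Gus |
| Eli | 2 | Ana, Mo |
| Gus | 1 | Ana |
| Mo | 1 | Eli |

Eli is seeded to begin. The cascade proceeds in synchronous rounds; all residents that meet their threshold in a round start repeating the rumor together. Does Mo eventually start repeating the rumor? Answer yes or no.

Round 1 — Eli starts repeating the rumor (initial).
Round 2 — checking thresholds:
  Ana: 1 of 2 neighbours < 2, below threshold.
  Mo: 1 of 1 neighbours ≥ 1, starts repeating the rumor.
Round 3 — no new spreads; cascade stops.

yes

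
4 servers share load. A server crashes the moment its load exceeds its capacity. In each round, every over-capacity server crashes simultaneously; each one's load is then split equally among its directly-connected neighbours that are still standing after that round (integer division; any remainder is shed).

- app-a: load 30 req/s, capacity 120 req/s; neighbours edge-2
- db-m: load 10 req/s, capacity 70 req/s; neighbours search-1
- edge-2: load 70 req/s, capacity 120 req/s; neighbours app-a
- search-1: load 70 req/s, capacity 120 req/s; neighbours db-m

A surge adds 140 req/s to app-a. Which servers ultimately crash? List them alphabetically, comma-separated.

Round 1 — app-a at 170 > 120. app-a crashes.
  app-a sheds 170 req/s to edge-2: 170 each.
    edge-2: 70+170 = 240 > 120
Round 2 — edge-2 crashes.
  edge-2 sheds 240 req/s: no online neighbours, lost.
No further crashes.

app-a, edge-2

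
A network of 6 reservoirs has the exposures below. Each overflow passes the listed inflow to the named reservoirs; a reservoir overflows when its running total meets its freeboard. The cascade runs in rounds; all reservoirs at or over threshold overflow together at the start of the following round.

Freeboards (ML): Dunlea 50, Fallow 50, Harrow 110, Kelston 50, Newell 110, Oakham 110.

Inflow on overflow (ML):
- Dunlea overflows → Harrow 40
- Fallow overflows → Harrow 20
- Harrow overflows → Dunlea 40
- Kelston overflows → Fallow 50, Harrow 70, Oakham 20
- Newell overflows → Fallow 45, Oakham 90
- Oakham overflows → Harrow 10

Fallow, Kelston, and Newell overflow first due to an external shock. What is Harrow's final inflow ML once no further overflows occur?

100

Round 1 — Fallow, Kelston, Newell overflow (initial).
  Harrow: +20+70 → 90 < 110
  Oakham: +20+90 → 110 ≥ 110
Round 2 — Oakham overflows.
  Harrow: +10 → 100 < 110
No further overflows.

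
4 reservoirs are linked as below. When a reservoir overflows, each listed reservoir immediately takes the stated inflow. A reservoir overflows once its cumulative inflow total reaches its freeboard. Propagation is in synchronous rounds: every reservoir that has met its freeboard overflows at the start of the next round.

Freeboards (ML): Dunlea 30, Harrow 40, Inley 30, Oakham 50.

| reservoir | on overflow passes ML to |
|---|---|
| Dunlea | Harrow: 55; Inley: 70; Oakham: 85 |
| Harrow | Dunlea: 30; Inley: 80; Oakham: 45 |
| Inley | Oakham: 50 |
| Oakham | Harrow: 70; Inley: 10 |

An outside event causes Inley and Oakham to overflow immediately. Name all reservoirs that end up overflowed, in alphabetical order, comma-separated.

Round 1 — Inley, Oakham overflow (initial).
  Harrow: +70 → 70 ≥ 40
Round 2 — Harrow overflows.
  Dunlea: +30 → 30 ≥ 30
Round 3 — Dunlea overflows.
No further overflows.

Dunlea, Harrow, Inley, Oakham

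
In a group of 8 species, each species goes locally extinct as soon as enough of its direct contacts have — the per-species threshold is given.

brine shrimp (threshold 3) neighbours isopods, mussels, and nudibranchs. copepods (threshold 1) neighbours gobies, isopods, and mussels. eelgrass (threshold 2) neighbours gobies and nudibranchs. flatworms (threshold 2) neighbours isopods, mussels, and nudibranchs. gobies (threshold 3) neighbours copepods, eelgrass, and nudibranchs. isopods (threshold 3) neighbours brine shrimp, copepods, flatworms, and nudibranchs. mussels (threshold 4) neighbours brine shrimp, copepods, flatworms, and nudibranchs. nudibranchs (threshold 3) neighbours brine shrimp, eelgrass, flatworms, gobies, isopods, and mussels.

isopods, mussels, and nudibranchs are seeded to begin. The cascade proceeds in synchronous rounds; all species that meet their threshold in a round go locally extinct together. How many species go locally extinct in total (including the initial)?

6

Round 1 — isopods, mussels, nudibranchs go locally extinct (initial).
Round 2 — checking thresholds:
  brine shrimp: 3 of 3 neighbours ≥ 3, goes locally extinct.
  copepods: 2 of 3 neighbours ≥ 1, goes locally extinct.
  eelgrass: 1 of 2 neighbours < 2, holds.
  flatworms: 3 of 3 neighbours ≥ 2, goes locally extinct.
  gobies: 1 of 3 neighbours < 3, holds.
Round 3 — no new extinctions; cascade stops.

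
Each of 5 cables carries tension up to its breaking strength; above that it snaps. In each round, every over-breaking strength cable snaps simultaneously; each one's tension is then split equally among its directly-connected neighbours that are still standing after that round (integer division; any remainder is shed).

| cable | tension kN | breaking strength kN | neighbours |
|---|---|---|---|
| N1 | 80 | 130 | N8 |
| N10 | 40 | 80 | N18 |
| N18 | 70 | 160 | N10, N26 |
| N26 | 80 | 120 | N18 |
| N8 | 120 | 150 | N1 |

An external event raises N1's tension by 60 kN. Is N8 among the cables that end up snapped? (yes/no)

Round 1 — N1 at 140 > 130. N1 snaps.
  N1 sheds 140 kN to N8: 140 each.
    N8: 120+140 = 260 > 150
Round 2 — N8 snaps.
  N8 sheds 260 kN: no online neighbours, lost.
No further breaks.

yes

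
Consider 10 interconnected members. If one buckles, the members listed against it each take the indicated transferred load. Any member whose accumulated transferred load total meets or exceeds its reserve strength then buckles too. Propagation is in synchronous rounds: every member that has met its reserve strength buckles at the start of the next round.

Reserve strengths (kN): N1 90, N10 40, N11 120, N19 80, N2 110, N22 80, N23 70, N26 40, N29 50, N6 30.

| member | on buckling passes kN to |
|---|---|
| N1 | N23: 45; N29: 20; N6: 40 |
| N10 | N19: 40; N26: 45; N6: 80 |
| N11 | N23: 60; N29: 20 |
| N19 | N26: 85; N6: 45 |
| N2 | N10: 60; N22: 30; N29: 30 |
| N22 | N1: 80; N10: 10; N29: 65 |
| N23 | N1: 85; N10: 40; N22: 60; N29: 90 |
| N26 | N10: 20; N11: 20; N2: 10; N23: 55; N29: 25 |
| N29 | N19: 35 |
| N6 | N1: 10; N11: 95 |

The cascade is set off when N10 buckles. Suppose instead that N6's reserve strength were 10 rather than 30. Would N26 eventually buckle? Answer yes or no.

yes

With N6's reserve strength at 10:
Round 1 — N10 buckles (initial).
  N19: +40 → 40 < 80
  N26: +45 → 45 ≥ 40
  N6: +80 → 80 ≥ 10
Round 2 — N26, N6 buckle.
  N1: +10 → 10 < 90
  N11: +20+95 → 115 < 120
  N2: +10 → 10 < 110
  N23: +55 → 55 < 70
  N29: +25 → 25 < 50
No further bucklings.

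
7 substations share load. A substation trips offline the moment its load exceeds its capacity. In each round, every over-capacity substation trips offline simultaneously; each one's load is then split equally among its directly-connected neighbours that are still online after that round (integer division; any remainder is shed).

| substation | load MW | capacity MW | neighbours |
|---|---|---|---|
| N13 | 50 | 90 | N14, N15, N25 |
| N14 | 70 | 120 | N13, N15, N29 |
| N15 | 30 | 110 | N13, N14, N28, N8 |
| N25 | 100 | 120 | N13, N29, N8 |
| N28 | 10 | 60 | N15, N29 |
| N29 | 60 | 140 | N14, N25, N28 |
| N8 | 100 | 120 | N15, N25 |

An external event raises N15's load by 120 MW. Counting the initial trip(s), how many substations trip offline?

Round 1 — N15 at 150 > 110. N15 trips offline.
  N15 sheds 150 MW to N13, N14, N28, N8: 37 each (2 lost).
    N13: 50+37 = 87 ≤ 90
    N14: 70+37 = 107 ≤ 120
    N28: 10+37 = 47 ≤ 60
    N8: 100+37 = 137 > 120
Round 2 — N8 trips offline.
  N8 sheds 137 MW to N25: 137 each.
    N25: 100+137 = 237 > 120
Round 3 — N25 trips offline.
  N25 sheds 237 MW to N13, N29: 118 each (1 lost).
    N13: 87+118 = 205 > 90
    N29: 60+118 = 178 > 140
Round 4 — N13, N29 trip offline.
  N13 sheds 205 MW to N14: 205 each.
    N14: 107+205 = 312 > 120
  N29 sheds 178 MW to N14, N28: 89 each.
    N14: 312+89 = 401 > 120
    N28: 47+89 = 136 > 60
Round 5 — N14, N28 trip offline.
  N14 sheds 401 MW: no online neighbours, lost.
  N28 sheds 136 MW: no online neighbours, lost.
No further trips.

7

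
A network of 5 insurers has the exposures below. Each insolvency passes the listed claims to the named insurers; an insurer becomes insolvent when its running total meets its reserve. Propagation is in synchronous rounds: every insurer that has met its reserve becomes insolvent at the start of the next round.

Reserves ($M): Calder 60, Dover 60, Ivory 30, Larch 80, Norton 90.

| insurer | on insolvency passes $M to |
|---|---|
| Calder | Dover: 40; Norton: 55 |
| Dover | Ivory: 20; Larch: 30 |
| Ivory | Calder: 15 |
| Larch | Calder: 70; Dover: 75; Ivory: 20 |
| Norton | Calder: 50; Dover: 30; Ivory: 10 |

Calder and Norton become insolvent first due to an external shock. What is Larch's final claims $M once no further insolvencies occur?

30

Round 1 — Calder, Norton become insolvent (initial).
  Dover: +40+30 → 70 ≥ 60
  Ivory: +10 → 10 < 30
Round 2 — Dover becomes insolvent.
  Ivory: +20 → 30 ≥ 30
  Larch: +30 → 30 < 80
Round 3 — Ivory becomes insolvent.
No further insolvencies.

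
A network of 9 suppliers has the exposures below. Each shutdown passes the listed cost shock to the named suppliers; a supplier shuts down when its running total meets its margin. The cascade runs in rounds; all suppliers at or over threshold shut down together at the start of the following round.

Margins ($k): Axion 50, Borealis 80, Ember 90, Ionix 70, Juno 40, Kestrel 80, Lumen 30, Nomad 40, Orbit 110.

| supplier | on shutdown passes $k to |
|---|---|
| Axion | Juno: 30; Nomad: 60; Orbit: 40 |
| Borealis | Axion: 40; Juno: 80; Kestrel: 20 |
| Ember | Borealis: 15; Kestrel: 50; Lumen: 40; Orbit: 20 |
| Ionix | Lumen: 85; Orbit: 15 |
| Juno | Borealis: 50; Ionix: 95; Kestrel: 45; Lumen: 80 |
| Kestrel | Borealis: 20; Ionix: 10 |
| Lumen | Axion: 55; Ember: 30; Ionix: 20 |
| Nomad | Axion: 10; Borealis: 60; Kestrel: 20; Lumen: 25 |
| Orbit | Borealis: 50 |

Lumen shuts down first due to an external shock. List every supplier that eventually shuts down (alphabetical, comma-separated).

Axion, Lumen, Nomad

Round 1 — Lumen shuts down (initial).
  Axion: +55 → 55 ≥ 50
  Ember: +30 → 30 < 90
  Ionix: +20 → 20 < 70
Round 2 — Axion shuts down.
  Juno: +30 → 30 < 40
  Nomad: +60 → 60 ≥ 40
  Orbit: +40 → 40 < 110
Round 3 — Nomad shuts down.
  Borealis: +60 → 60 < 80
  Kestrel: +20 → 20 < 80
No further shutdowns.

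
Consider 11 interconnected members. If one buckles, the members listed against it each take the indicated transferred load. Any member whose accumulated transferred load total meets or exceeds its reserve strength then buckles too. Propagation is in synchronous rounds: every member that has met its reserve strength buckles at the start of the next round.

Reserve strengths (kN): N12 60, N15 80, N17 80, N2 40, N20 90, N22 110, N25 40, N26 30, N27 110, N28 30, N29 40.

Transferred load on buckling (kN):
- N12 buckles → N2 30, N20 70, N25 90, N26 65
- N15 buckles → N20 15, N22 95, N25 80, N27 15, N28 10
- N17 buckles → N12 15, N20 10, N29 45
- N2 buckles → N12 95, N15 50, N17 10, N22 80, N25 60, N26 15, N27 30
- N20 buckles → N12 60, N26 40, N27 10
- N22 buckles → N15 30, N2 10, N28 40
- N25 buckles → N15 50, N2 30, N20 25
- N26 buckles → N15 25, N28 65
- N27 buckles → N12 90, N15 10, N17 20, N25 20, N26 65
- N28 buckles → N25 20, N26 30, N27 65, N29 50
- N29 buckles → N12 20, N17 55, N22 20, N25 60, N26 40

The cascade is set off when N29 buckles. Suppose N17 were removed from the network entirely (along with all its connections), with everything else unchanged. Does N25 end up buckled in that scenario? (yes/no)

yes

With N17 removed:
Round 1 — N29 buckles (initial).
  N12: +20 → 20 < 60
  N22: +20 → 20 < 110
  N25: +60 → 60 ≥ 40
  N26: +40 → 40 ≥ 30
Round 2 — N25, N26 buckle.
  N15: +50+25 → 75 < 80
  N2: +30 → 30 < 40
  N20: +25 → 25 < 90
  N28: +65 → 65 ≥ 30
Round 3 — N28 buckles.
  N27: +65 → 65 < 110
No further bucklings.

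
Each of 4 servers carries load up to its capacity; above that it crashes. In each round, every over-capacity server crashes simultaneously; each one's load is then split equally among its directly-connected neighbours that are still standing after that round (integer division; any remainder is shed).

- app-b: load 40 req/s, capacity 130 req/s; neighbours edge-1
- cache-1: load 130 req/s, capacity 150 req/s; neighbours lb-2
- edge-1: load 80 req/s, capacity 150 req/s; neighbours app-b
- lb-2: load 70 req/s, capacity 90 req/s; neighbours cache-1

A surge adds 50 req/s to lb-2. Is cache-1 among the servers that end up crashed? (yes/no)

yes

Round 1 — lb-2 at 120 > 90. lb-2 crashes.
  lb-2 sheds 120 req/s to cache-1: 120 each.
    cache-1: 130+120 = 250 > 150
Round 2 — cache-1 crashes.
  cache-1 sheds 250 req/s: no online neighbours, lost.
No further crashes.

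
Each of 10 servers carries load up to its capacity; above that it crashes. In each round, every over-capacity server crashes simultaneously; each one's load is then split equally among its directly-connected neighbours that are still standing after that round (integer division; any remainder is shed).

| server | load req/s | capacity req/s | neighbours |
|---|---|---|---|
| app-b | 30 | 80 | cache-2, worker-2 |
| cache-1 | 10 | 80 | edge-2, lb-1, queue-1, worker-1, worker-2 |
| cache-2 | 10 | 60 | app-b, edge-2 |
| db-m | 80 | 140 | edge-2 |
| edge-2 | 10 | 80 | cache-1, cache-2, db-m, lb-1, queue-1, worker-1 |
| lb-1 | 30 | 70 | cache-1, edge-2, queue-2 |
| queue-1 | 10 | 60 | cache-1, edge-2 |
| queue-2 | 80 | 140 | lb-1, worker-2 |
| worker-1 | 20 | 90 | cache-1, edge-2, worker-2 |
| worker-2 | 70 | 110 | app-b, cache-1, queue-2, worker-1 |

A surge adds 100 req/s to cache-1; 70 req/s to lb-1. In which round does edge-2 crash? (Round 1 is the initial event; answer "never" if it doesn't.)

2

Round 1 — cache-1 at 110 > 80; lb-1 at 100 > 70. cache-1, lb-1 crash.
  cache-1 sheds 110 req/s to edge-2, queue-1, worker-1, worker-2: 27 each (2 lost).
    edge-2: 10+27 = 37 ≤ 80
    queue-1: 10+27 = 37 ≤ 60
    worker-1: 20+27 = 47 ≤ 90
    worker-2: 70+27 = 97 ≤ 110
  lb-1 sheds 100 req/s to edge-2, queue-2: 50 each.
    edge-2: 37+50 = 87 > 80
    queue-2: 80+50 = 130 ≤ 140
Round 2 — edge-2 crashes.
  edge-2 sheds 87 req/s to cache-2, db-m, queue-1, worker-1: 21 each (3 lost).
    cache-2: 10+21 = 31 ≤ 60
    db-m: 80+21 = 101 ≤ 140
    queue-1: 37+21 = 58 ≤ 60
    worker-1: 47+21 = 68 ≤ 90
No further crashes.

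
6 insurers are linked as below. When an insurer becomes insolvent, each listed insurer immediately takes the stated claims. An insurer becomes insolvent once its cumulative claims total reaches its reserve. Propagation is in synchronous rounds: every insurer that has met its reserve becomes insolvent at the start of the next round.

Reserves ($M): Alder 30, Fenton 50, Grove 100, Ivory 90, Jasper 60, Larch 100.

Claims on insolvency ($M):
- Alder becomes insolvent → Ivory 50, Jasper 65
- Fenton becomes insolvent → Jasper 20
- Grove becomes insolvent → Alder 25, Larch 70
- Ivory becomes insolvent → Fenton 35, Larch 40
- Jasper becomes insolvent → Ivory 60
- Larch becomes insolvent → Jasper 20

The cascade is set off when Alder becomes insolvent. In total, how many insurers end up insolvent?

3

Round 1 — Alder becomes insolvent (initial).
  Ivory: +50 → 50 < 90
  Jasper: +65 → 65 ≥ 60
Round 2 — Jasper becomes insolvent.
  Ivory: +60 → 110 ≥ 90
Round 3 — Ivory becomes insolvent.
  Fenton: +35 → 35 < 50
  Larch: +40 → 40 < 100
No further insolvencies.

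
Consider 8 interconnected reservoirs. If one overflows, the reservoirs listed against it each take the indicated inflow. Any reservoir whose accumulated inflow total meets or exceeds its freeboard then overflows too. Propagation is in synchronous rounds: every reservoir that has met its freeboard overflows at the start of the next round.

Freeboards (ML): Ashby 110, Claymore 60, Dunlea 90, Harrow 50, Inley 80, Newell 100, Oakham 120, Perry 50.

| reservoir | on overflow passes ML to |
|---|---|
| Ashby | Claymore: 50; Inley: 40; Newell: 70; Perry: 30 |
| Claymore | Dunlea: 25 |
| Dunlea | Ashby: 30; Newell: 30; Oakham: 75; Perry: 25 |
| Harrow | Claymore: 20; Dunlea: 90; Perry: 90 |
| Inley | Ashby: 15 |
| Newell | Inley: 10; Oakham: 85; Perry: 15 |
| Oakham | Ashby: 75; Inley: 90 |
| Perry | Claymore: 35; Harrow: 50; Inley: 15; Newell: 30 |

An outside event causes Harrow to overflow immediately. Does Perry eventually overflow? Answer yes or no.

yes

Round 1 — Harrow overflows (initial).
  Claymore: +20 → 20 < 60
  Dunlea: +90 → 90 ≥ 90
  Perry: +90 → 90 ≥ 50
Round 2 — Dunlea, Perry overflow.
  Ashby: +30 → 30 < 110
  Claymore: +35 → 55 < 60
  Inley: +15 → 15 < 80
  Newell: +30+30 → 60 < 100
  Oakham: +75 → 75 < 120
No further overflows.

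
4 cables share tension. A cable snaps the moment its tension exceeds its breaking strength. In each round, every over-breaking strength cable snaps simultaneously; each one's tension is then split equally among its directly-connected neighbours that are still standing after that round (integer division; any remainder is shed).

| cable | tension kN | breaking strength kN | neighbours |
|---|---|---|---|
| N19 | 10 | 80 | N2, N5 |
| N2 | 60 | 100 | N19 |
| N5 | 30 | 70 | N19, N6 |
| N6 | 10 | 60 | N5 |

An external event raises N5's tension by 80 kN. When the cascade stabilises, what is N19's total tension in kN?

65

Round 1 — N5 at 110 > 70. N5 snaps.
  N5 sheds 110 kN to N19, N6: 55 each.
    N19: 10+55 = 65 ≤ 80
    N6: 10+55 = 65 > 60
Round 2 — N6 snaps.
  N6 sheds 65 kN: no online neighbours, lost.
No further breaks.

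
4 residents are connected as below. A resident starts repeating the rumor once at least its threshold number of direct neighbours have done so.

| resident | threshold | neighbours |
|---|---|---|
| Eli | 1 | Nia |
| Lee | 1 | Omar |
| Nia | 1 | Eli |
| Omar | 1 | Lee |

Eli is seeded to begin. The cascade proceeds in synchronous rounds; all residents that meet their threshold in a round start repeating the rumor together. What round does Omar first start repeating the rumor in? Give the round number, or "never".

Round 1 — Eli starts repeating the rumor (initial).
Round 2 — checking thresholds:
  Nia: 1 of 1 neighbours ≥ 1, starts repeating the rumor.
Round 3 — no new spreads; cascade stops.

never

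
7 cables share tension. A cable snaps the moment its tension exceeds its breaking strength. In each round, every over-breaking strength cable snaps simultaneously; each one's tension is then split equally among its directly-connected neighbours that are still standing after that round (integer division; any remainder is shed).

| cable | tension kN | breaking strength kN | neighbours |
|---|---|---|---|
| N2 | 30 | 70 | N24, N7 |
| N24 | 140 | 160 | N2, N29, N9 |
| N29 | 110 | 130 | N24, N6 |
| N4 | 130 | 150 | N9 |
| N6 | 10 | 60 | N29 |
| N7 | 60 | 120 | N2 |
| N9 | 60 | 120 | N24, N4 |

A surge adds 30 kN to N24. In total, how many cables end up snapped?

5

Round 1 — N24 at 170 > 160. N24 snaps.
  N24 sheds 170 kN to N2, N29, N9: 56 each (2 lost).
    N2: 30+56 = 86 > 70
    N29: 110+56 = 166 > 130
    N9: 60+56 = 116 ≤ 120
Round 2 — N2, N29 snap.
  N2 sheds 86 kN to N7: 86 each.
    N7: 60+86 = 146 > 120
  N29 sheds 166 kN to N6: 166 each.
    N6: 10+166 = 176 > 60
Round 3 — N6, N7 snap.
  N6 sheds 176 kN: no online neighbours, lost.
  N7 sheds 146 kN: no online neighbours, lost.
No further breaks.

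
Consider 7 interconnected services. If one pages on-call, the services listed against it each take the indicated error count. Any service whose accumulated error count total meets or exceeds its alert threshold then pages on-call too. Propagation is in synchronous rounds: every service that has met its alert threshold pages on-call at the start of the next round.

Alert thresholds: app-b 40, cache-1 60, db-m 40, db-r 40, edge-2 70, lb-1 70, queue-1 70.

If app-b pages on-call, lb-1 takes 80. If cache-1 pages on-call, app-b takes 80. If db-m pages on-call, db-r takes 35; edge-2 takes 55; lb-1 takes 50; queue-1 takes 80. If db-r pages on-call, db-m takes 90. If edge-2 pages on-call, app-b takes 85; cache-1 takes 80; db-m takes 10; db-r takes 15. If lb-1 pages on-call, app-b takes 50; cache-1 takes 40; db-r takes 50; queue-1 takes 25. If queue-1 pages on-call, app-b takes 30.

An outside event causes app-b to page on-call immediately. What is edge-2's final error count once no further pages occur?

Round 1 — app-b pages on-call (initial).
  lb-1: +80 → 80 ≥ 70
Round 2 — lb-1 pages on-call.
  cache-1: +40 → 40 < 60
  db-r: +50 → 50 ≥ 40
  queue-1: +25 → 25 < 70
Round 3 — db-r pages on-call.
  db-m: +90 → 90 ≥ 40
Round 4 — db-m pages on-call.
  edge-2: +55 → 55 < 70
  queue-1: +80 → 105 ≥ 70
Round 5 — queue-1 pages on-call.
No further pages.

55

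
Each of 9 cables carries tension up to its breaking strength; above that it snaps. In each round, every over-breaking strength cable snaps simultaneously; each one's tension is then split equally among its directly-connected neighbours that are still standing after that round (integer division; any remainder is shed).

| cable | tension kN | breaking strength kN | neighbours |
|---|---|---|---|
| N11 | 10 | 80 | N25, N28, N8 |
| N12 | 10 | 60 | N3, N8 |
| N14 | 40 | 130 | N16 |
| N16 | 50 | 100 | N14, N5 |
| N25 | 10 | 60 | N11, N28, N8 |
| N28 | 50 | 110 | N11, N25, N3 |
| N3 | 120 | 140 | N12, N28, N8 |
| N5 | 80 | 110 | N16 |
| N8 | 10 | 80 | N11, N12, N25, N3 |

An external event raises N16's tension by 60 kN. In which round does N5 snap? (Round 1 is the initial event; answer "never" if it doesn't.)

Round 1 — N16 at 110 > 100. N16 snaps.
  N16 sheds 110 kN to N14, N5: 55 each.
    N14: 40+55 = 95 ≤ 130
    N5: 80+55 = 135 > 110
Round 2 — N5 snaps.
  N5 sheds 135 kN: no online neighbours, lost.
No further breaks.

2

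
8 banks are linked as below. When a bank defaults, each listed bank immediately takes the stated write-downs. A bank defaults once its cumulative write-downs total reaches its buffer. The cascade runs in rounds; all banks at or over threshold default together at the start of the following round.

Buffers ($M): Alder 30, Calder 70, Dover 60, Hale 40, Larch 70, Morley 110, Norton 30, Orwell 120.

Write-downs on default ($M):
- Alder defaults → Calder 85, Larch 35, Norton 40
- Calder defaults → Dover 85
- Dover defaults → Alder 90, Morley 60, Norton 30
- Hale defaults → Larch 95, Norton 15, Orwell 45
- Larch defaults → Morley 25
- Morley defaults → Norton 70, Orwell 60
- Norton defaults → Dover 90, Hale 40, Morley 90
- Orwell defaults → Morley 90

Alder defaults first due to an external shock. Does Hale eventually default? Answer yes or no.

Round 1 — Alder defaults (initial).
  Calder: +85 → 85 ≥ 70
  Larch: +35 → 35 < 70
  Norton: +40 → 40 ≥ 30
Round 2 — Calder, Norton default.
  Dover: +85+90 → 175 ≥ 60
  Hale: +40 → 40 ≥ 40
  Morley: +90 → 90 < 110
Round 3 — Dover, Hale default.
  Larch: +95 → 130 ≥ 70
  Morley: +60 → 150 ≥ 110
  Orwell: +45 → 45 < 120
Round 4 — Larch, Morley default.
  Orwell: +60 → 105 < 120
No further defaults.

yes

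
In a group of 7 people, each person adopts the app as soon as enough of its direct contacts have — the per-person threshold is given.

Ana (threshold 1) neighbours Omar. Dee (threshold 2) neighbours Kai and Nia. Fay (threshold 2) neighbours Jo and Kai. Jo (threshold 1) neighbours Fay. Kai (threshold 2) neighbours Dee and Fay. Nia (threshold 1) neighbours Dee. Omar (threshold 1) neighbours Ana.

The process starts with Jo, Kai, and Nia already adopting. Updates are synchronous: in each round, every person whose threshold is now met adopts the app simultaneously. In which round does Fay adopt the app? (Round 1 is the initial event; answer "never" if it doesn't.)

2

Round 1 — Jo, Kai, Nia adopt the app (initial).
Round 2 — checking thresholds:
  Dee: 2 of 2 neighbours ≥ 2, adopts the app.
  Fay: 2 of 2 neighbours ≥ 2, adopts the app.
Round 3 — no new adoptions; cascade stops.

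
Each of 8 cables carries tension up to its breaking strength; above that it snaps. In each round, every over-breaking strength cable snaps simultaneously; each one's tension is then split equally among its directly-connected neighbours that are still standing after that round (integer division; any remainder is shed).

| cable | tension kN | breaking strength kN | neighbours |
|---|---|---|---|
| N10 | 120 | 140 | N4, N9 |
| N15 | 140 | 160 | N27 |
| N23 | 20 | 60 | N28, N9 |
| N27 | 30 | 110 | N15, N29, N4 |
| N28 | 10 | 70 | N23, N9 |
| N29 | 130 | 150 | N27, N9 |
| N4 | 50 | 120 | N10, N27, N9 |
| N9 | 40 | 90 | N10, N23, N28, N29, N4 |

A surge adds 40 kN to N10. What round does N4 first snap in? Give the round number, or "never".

Round 1 — N10 at 160 > 140. N10 snaps.
  N10 sheds 160 kN to N4, N9: 80 each.
    N4: 50+80 = 130 > 120
    N9: 40+80 = 120 > 90
Round 2 — N4, N9 snap.
  N4 sheds 130 kN to N27: 130 each.
    N27: 30+130 = 160 > 110
  N9 sheds 120 kN to N23, N28, N29: 40 each.
    N23: 20+40 = 60 ≤ 60
    N28: 10+40 = 50 ≤ 70
    N29: 130+40 = 170 > 150
Round 3 — N27, N29 snap.
  N27 sheds 160 kN to N15: 160 each.
    N15: 140+160 = 300 > 160
  N29 sheds 170 kN: no online neighbours, lost.
Round 4 — N15 snaps.
  N15 sheds 300 kN: no online neighbours, lost.
No further breaks.

2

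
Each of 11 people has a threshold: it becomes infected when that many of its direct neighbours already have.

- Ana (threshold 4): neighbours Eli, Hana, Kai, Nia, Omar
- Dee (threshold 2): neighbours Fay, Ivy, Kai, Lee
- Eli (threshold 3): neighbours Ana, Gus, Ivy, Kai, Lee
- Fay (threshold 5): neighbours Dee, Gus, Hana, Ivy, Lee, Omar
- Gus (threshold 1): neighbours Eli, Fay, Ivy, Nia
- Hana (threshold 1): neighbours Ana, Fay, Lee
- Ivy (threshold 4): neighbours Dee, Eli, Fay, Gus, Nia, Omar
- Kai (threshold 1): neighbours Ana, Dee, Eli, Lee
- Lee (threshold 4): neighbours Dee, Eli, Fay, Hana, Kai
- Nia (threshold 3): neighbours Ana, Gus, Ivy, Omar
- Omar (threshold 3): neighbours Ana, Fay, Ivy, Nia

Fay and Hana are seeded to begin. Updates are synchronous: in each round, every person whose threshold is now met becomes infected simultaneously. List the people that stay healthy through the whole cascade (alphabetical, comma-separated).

Round 1 — Fay, Hana become infected (initial).
Round 2 — checking thresholds:
  Ana: 1 of 5 neighbours < 4, holds.
  Dee: 1 of 4 neighbours < 2, holds.
  Gus: 1 of 4 neighbours ≥ 1, becomes infected.
  Ivy: 1 of 6 neighbours < 4, holds.
  Lee: 2 of 5 neighbours < 4, holds.
  Omar: 1 of 4 neighbours < 3, holds.
Round 3 — no new infections; cascade stops.

Ana, Dee, Eli, Ivy, Kai, Lee, Nia, Omar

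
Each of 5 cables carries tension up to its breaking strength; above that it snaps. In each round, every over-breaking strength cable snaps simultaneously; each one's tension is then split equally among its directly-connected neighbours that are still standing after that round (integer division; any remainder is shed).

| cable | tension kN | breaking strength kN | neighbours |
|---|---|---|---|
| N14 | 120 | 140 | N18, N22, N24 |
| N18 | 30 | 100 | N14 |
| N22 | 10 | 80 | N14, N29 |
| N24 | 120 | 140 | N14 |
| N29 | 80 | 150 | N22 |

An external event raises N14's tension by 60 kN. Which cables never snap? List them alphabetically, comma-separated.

Round 1 — N14 at 180 > 140. N14 snaps.
  N14 sheds 180 kN to N18, N22, N24: 60 each.
    N18: 30+60 = 90 ≤ 100
    N22: 10+60 = 70 ≤ 80
    N24: 120+60 = 180 > 140
Round 2 — N24 snaps.
  N24 sheds 180 kN: no online neighbours, lost.
No further breaks.

N18, N22, N29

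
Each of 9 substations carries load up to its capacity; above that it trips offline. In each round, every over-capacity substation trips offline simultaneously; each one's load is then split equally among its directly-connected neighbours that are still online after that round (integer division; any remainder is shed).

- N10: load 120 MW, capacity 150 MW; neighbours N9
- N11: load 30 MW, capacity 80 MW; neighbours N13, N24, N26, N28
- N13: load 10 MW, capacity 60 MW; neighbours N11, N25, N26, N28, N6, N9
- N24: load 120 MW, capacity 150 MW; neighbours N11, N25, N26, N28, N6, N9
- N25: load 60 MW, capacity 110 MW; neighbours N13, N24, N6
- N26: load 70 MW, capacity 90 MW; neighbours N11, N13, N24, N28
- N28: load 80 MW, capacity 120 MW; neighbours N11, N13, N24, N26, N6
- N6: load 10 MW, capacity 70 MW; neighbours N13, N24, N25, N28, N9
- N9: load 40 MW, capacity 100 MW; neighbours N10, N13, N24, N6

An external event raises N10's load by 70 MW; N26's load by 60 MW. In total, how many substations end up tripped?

Round 1 — N10 at 190 > 150; N26 at 130 > 90. N10, N26 trip offline.
  N10 sheds 190 MW to N9: 190 each.
    N9: 40+190 = 230 > 100
  N26 sheds 130 MW to N11, N13, N24, N28: 32 each (2 lost).
    N11: 30+32 = 62 ≤ 80
    N13: 10+32 = 42 ≤ 60
    N24: 120+32 = 152 > 150
    N28: 80+32 = 112 ≤ 120
Round 2 — N24, N9 trip offline.
  N24 sheds 152 MW to N11, N25, N28, N6: 38 each.
    N11: 62+38 = 100 > 80
    N25: 60+38 = 98 ≤ 110
    N28: 112+38 = 150 > 120
    N6: 10+38 = 48 ≤ 70
  N9 sheds 230 MW to N13, N6: 115 each.
    N13: 42+115 = 157 > 60
    N6: 48+115 = 163 > 70
Round 3 — N11, N13, N28, N6 trip offline.
  N11 sheds 100 MW: no online neighbours, lost.
  N13 sheds 157 MW to N25: 157 each.
    N25: 98+157 = 255 > 110
  N28 sheds 150 MW: no online neighbours, lost.
  N6 sheds 163 MW to N25: 163 each.
    N25: 255+163 = 418 > 110
Round 4 — N25 trips offline.
  N25 sheds 418 MW: no online neighbours, lost.
No further trips.

9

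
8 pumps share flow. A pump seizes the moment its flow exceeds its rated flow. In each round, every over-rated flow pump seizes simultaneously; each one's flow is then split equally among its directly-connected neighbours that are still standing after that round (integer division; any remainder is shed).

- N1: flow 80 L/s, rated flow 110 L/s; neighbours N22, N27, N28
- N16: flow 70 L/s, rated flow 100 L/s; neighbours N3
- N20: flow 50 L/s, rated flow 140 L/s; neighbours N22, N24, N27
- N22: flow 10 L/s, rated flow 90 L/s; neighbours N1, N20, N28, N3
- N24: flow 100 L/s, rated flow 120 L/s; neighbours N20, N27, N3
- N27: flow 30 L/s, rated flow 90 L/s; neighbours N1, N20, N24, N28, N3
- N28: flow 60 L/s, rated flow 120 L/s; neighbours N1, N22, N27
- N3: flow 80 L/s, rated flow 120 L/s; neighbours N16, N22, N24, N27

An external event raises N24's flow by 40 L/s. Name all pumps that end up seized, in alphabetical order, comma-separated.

Round 1 — N24 at 140 > 120. N24 seizes.
  N24 sheds 140 L/s to N20, N27, N3: 46 each (2 lost).
    N20: 50+46 = 96 ≤ 140
    N27: 30+46 = 76 ≤ 90
    N3: 80+46 = 126 > 120
Round 2 — N3 seizes.
  N3 sheds 126 L/s to N16, N22, N27: 42 each.
    N16: 70+42 = 112 > 100
    N22: 10+42 = 52 ≤ 90
    N27: 76+42 = 118 > 90
Round 3 — N16, N27 seize.
  N16 sheds 112 L/s: no online neighbours, lost.
  N27 sheds 118 L/s to N1, N20, N28: 39 each (1 lost).
    N1: 80+39 = 119 > 110
    N20: 96+39 = 135 ≤ 140
    N28: 60+39 = 99 ≤ 120
Round 4 — N1 seizes.
  N1 sheds 119 L/s to N22, N28: 59 each (1 lost).
    N22: 52+59 = 111 > 90
    N28: 99+59 = 158 > 120
Round 5 — N22, N28 seize.
  N22 sheds 111 L/s to N20: 111 each.
    N20: 135+111 = 246 > 140
  N28 sheds 158 L/s: no online neighbours, lost.
Round 6 — N20 seizes.
  N20 sheds 246 L/s: no online neighbours, lost.
No further seizures.

N1, N16, N20, N22, N24, N27, N28, N3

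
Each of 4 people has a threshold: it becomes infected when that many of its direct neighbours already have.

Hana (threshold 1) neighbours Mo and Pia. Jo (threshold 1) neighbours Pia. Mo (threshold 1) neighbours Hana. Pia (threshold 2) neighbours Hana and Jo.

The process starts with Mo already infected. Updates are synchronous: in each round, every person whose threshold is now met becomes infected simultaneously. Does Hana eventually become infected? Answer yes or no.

Round 1 — Mo becomes infected (initial).
Round 2 — checking thresholds:
  Hana: 1 of 2 neighbours ≥ 1, becomes infected.
Round 3 — no new infections; cascade stops.

yes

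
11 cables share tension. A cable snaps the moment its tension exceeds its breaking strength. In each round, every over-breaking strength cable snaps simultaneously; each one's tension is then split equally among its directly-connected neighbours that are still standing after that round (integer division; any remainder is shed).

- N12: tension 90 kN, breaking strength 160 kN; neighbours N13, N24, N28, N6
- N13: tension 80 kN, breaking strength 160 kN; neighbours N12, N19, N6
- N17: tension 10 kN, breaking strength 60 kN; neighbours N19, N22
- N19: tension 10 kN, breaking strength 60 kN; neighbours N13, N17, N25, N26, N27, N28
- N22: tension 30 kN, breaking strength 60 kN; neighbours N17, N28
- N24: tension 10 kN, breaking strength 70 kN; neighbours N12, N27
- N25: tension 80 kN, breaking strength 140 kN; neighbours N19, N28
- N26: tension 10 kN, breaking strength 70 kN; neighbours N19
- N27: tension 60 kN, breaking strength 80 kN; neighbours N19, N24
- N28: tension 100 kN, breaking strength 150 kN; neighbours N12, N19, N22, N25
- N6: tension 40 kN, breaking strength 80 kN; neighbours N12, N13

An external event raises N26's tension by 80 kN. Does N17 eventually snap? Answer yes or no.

no

Round 1 — N26 at 90 > 70. N26 snaps.
  N26 sheds 90 kN to N19: 90 each.
    N19: 10+90 = 100 > 60
Round 2 — N19 snaps.
  N19 sheds 100 kN to N13, N17, N25, N27, N28: 20 each.
    N13: 80+20 = 100 ≤ 160
    N17: 10+20 = 30 ≤ 60
    N25: 80+20 = 100 ≤ 140
    N27: 60+20 = 80 ≤ 80
    N28: 100+20 = 120 ≤ 150
No further breaks.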